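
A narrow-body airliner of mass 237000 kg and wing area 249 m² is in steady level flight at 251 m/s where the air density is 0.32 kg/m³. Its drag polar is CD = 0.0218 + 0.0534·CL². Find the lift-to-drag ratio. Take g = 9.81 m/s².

Weight W = mg = 237000 × 9.81 = 2.325×10^6 N; in level flight L = W.
Dynamic pressure q = 0.5 × 0.32 × 251² = 10080 Pa.
CL = W/(q·S) = 2.325×10^6 / (10080 × 249) = 0.9263.
CD = 0.0218 + 0.0534 × 0.9263² = 0.06762.
L/D = CL/CD = 0.9263 / 0.06762 = 13.7

L/D = 13.7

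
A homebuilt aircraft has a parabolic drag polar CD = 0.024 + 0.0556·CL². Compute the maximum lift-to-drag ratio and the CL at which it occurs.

For CD = CD0 + K·CL², (L/D)max occurs at CL* = √(CD0/K) and equals 1/(2√(K·CD0)).
(L/D)max = 1/(2√(0.0556 × 0.024)) = 1/(2 × 0.03653) = 13.7
CL* = √(0.024/0.0556) = 0.657

(L/D)max = 13.7, at CL = 0.657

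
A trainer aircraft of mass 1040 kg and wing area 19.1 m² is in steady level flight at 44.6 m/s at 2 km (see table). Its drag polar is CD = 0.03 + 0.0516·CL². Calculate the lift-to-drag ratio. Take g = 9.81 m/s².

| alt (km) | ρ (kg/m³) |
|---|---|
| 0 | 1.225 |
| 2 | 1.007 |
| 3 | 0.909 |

L/D = 11.9

At 2 km, from the table: ρ = 1.007 kg/m³.
Level flight ⇒ L = W = m·g = 1040 × 9.81 = 10202 N.
q = ½ρv² = ½ × 1.007 × 44.6² = 1002 Pa.
Required CL = L/(qS) = 10202/(1002·19.1) = 0.5333.
CD = 0.03 + 0.0516 × 0.5333² = 0.04468.
L/D = CL/CD = 0.5333 / 0.04468 = 11.9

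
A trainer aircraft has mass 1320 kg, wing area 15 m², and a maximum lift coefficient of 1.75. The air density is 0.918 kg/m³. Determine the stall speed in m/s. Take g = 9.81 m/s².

At stall, lift equals weight: L = W = m·g = 1320 × 9.81 = 12950 N.
V_stall = √(2W/(ρ·S·CL,max)) = √(2 × 12950 / (0.918 × 15 × 1.75))
V_stall = √1075 = 32.8 m/s

V_stall = 32.8 m/s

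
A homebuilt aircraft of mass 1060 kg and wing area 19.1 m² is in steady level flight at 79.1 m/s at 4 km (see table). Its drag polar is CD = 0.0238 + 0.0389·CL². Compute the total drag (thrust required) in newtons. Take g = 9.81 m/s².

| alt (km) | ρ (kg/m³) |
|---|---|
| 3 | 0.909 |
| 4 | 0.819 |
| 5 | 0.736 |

D = 1250 N

At 4 km, from the table: ρ = 0.819 kg/m³.
Weight W = mg = 1060 × 9.81 = 10399 N; in level flight L = W.
q = ½ρv² = ½ × 0.819 × 79.1² = 2562 Pa.
CL = 2W/(ρv²S) = 2×10399/(0.819×79.1²×19.1) = 0.2125.
CD = 0.0238 + 0.0389 × 0.2125² = 0.02556.
D = q·S·CD = 2562 × 19.1 × 0.02556 = 1251 N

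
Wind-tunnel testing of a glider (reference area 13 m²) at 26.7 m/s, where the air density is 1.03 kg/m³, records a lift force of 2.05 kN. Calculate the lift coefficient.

From L = ½ρv²S·CL, rearranging gives CL = 2L/(ρv²S).
CL = 2 × 2050 / (1.03 × 26.7² × 13) = 0.43

CL = 0.43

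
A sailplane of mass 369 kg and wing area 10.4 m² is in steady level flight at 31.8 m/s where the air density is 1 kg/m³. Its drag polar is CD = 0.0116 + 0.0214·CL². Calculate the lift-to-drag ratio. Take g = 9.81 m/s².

L/D = 31.7

In steady level flight, lift balances weight: W = mg = 369 × 9.81 = 3619.9 N.
q = ½ρv² = ½ × 1 × 31.8² = 505.6 Pa.
CL = W/(q·S) = 3619.9 / (505.6 × 10.4) = 0.6884.
CD = 0.0116 + 0.0214 × 0.6884² = 0.02174.
L/D = CL/CD = 0.6884 / 0.02174 = 31.7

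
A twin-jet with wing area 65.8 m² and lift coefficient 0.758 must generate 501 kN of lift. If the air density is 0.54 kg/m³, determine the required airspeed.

v = 193 m/s

L = ½ρv²S·CL ⇒ v = √(2L/(ρ·S·CL))
v = √(2 × 5.01×10^5 / (0.54 × 65.8 × 0.758)) = √37200 = 193 m/s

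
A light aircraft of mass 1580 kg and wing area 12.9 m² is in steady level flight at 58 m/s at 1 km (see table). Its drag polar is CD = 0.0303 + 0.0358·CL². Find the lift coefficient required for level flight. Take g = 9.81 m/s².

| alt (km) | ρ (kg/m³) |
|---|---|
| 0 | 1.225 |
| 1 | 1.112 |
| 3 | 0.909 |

CL = 0.642

At 1 km, from the table: ρ = 1.112 kg/m³.
Level flight ⇒ L = W = m·g = 1580 × 9.81 = 15500 N.
Dynamic pressure q = 0.5 × 1.112 × 58² = 1870 Pa.
CL = W/(q·S) = 15500 / (1870 × 12.9) = 0.6424.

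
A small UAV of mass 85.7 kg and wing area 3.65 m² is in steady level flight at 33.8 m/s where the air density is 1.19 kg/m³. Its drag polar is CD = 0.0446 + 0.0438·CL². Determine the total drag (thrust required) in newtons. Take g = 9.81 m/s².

Weight W = mg = 85.7 × 9.81 = 840.72 N; in level flight L = W.
Dynamic pressure q = 0.5 × 1.19 × 33.8² = 679.8 Pa.
CL = 2W/(ρv²S) = 2×840.72/(1.19×33.8²×3.65) = 0.3388.
CD = 0.0446 + 0.0438 × 0.3388² = 0.04963.
D = q·S·CD = 679.8 × 3.65 × 0.04963 = 123.1 N

D = 123 N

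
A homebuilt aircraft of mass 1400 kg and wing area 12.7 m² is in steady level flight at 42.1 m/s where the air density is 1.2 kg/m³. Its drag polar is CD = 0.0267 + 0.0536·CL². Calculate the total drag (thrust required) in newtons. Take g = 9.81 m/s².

D = 1110 N

In steady level flight, lift balances weight: W = mg = 1400 × 9.81 = 13734 N.
q = ½ρv² = ½ × 1.2 × 42.1² = 1063 Pa.
CL = W/(q·S) = 13734 / (1063 × 12.7) = 1.017.
CD = 0.0267 + 0.0536 × 1.017² = 0.08213.
D = q·S·CD = 1063 × 12.7 × 0.08213 = 1109 N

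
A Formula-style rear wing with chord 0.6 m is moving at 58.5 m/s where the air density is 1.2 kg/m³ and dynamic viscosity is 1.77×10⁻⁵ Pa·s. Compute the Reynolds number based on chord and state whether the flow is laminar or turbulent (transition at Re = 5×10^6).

Re = 2.38×10^6 (laminar)

Re = ρ·v·c/μ = 1.2 × 58.5 × 0.6 / (1.77×10⁻⁵) = 2.38×10^6
Since 2.38×10^6 < 5×10^6, the flow is laminar.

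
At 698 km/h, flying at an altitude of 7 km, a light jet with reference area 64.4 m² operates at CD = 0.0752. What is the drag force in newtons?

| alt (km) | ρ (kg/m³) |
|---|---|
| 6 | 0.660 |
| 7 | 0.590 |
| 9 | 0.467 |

At 7 km, from the table: ρ = 0.590 kg/m³.
Convert speed: v = 698 km/h ÷ 3.6 = 193.9 m/s.
Dynamic pressure q = ½ρv² = ½ × 0.59 × 193.9² = 11090 Pa.
D = q·S·CD = 11090 × 64.4 × 0.0752 = 53700 N ≈ 53.7 kN

D = 53700 N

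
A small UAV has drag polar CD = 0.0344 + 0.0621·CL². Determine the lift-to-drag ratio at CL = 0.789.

CD = 0.0344 + 0.0621 × 0.789² = 0.07306
L/D = CL/CD = 0.789 / 0.07306 = 10.8

L/D = 10.8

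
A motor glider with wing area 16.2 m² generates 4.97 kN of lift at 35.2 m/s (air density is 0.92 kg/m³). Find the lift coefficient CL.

From L = ½ρv²S·CL, rearranging gives CL = 2L/(ρv²S).
CL = 2 × 4970 / (0.92 × 35.2² × 16.2) = 0.538

CL = 0.538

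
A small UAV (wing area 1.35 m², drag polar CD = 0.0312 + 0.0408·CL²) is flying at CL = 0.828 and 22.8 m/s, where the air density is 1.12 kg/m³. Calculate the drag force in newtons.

CD = 0.0312 + 0.0408 × 0.828² = 0.05917
D = ½ρv²S·CD = ½ × 1.12 × 22.8² × 1.35 × 0.05917 = 23.3 N

D = 23.3 N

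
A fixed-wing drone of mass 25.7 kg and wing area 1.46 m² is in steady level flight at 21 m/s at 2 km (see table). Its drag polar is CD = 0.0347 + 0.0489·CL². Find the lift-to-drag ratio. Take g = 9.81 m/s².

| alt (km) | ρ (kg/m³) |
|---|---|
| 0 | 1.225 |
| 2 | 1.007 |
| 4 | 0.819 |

L/D = 12.1

At 2 km, from the table: ρ = 1.007 kg/m³.
Level flight ⇒ L = W = m·g = 25.7 × 9.81 = 252.12 N.
q = ½ρv² = ½ × 1.007 × 21² = 222 Pa.
CL = W/(q·S) = 252.12 / (222 × 1.46) = 0.7777.
CD = 0.0347 + 0.0489 × 0.7777² = 0.06428.
L/D = CL/CD = 0.7777 / 0.06428 = 12.1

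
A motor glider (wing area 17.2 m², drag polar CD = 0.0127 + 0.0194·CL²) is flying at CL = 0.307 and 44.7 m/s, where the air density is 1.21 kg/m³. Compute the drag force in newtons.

D = 302 N

CD = 0.0127 + 0.0194 × 0.307² = 0.01453
D = ½ρv²S·CD = ½ × 1.21 × 44.7² × 17.2 × 0.01453 = 302 N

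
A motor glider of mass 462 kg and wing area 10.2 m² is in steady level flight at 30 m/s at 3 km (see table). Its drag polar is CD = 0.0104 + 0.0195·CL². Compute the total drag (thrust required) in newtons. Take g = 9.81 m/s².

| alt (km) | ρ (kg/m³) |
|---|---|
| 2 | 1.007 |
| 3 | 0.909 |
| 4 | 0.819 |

At 3 km, from the table: ρ = 0.909 kg/m³.
In steady level flight, lift balances weight: W = mg = 462 × 9.81 = 4532.2 N.
Dynamic pressure q = 0.5 × 0.909 × 30² = 409.1 Pa.
CL = W/(q·S) = 4532.2 / (409.1 × 10.2) = 1.086.
CD = 0.0104 + 0.0195 × 1.086² = 0.03341.
D = q·S·CD = 409.1 × 10.2 × 0.03341 = 139.4 N

D = 139 N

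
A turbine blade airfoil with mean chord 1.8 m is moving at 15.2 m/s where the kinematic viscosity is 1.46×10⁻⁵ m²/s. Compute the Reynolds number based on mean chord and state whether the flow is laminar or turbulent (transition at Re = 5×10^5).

Re = 1.87×10^6 (turbulent)

Re = v·c/ν = 15.2 × 1.8 / (1.46×10⁻⁵) = 1.87×10^6
Since 1.87×10^6 > 5×10^5, the flow is turbulent.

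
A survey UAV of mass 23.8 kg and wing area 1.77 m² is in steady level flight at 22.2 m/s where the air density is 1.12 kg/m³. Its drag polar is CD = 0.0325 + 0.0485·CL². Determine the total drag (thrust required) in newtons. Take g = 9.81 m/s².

D = 21.3 N

In steady level flight, lift balances weight: W = mg = 23.8 × 9.81 = 233.48 N.
Dynamic pressure q = 0.5 × 1.12 × 22.2² = 276 Pa.
Required CL = L/(qS) = 233.48/(276·1.77) = 0.4779.
CD = 0.0325 + 0.0485 × 0.4779² = 0.04358.
D = q·S·CD = 276 × 1.77 × 0.04358 = 21.29 N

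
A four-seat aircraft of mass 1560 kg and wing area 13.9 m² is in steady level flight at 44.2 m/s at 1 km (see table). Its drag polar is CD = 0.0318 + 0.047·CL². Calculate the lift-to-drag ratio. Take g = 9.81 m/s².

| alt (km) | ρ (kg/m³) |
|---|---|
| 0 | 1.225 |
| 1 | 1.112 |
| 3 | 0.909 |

At 1 km, from the table: ρ = 1.112 kg/m³.
Weight W = mg = 1560 × 9.81 = 15304 N; in level flight L = W.
Dynamic pressure q = 0.5 × 1.112 × 44.2² = 1086 Pa.
Required CL = L/(qS) = 15304/(1086·13.9) = 1.014.
CD = 0.0318 + 0.047 × 1.014² = 0.08009.
L/D = CL/CD = 1.014 / 0.08009 = 12.7

L/D = 12.7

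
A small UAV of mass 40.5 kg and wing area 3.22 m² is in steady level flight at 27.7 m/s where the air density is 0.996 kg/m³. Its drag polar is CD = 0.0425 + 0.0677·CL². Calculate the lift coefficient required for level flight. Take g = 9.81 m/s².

Level flight ⇒ L = W = m·g = 40.5 × 9.81 = 397.31 N.
Dynamic pressure q = 0.5 × 0.996 × 27.7² = 382.1 Pa.
CL = W/(q·S) = 397.31 / (382.1 × 3.22) = 0.3229.

CL = 0.323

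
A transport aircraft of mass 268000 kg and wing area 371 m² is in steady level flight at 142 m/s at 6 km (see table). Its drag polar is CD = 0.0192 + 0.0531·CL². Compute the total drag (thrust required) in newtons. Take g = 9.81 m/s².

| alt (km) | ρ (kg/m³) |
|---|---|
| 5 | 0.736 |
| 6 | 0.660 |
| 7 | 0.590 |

D = 1.96×10^5 N

At 6 km, from the table: ρ = 0.660 kg/m³.
In steady level flight, lift balances weight: W = mg = 268000 × 9.81 = 2.6291×10^6 N.
q = ½ρv² = ½ × 0.66 × 142² = 6654 Pa.
CL = W/(q·S) = 2.6291×10^6 / (6654 × 371) = 1.065.
CD = 0.0192 + 0.0531 × 1.065² = 0.07942.
D = q·S·CD = 6654 × 371 × 0.07942 = 1.961×10^5 N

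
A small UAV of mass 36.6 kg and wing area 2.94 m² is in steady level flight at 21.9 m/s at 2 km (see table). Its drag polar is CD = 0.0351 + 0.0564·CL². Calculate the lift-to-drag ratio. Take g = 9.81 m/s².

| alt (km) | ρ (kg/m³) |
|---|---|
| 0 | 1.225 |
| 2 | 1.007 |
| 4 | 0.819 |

L/D = 10.2

At 2 km, from the table: ρ = 1.007 kg/m³.
In steady level flight, lift balances weight: W = mg = 36.6 × 9.81 = 359.05 N.
q = ½ρv² = ½ × 1.007 × 21.9² = 241.5 Pa.
CL = 2W/(ρv²S) = 2×359.05/(1.007×21.9²×2.94) = 0.5057.
CD = 0.0351 + 0.0564 × 0.5057² = 0.04952.
L/D = CL/CD = 0.5057 / 0.04952 = 10.2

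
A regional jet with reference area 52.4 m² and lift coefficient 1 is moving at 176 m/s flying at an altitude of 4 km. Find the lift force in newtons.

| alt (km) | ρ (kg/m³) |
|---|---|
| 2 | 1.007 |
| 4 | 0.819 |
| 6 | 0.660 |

At 4 km, from the table: ρ = 0.819 kg/m³.
L = ½ρv²S·CL = ½ × 0.819 × 176² × 52.4 × 1 = 6.65×10^5 N ≈ 665 kN

L = 6.65×10^5 N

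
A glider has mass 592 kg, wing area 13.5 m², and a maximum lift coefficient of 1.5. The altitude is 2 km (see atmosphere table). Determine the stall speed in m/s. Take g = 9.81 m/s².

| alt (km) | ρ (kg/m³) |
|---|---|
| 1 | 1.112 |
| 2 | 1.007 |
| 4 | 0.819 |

V_stall = 23.9 m/s

At 2 km, from the table: ρ = 1.007 kg/m³.
At stall, lift equals weight: L = W = m·g = 592 × 9.81 = 5808 N.
From L = ½ρV²S·CL,max = W: V_stall = √(2W/(ρSCL,max)) = √(2·5808/(1.007·13.5·1.5))
V_stall = √569.6 = 23.9 m/s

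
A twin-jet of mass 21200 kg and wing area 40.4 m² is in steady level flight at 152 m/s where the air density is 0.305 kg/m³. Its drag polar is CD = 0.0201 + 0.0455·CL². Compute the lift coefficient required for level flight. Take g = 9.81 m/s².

Weight W = mg = 21200 × 9.81 = 2.0797×10^5 N; in level flight L = W.
q = ½ρv² = ½ × 0.305 × 152² = 3523 Pa.
CL = W/(q·S) = 2.0797×10^5 / (3523 × 40.4) = 1.461.

CL = 1.46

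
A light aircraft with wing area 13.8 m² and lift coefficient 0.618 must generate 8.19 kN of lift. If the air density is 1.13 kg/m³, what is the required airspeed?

L = ½ρv²S·CL ⇒ v = √(2L/(ρ·S·CL))
v = √(2 × 8190 / (1.13 × 13.8 × 0.618)) = √1700 = 41.2 m/s

v = 41.2 m/s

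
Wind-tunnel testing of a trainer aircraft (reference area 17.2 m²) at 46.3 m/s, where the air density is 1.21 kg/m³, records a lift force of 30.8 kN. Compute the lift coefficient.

CL = 1.38

From L = ½ρv²S·CL, rearranging gives CL = 2L/(ρv²S).
CL = 2 × 30800 / (1.21 × 46.3² × 17.2) = 1.38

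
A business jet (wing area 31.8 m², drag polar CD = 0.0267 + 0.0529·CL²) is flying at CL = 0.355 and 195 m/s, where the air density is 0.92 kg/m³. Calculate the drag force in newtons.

D = 18600 N

CD = 0.0267 + 0.0529 × 0.355² = 0.03337
D = ½ρv²S·CD = ½ × 0.92 × 195² × 31.8 × 0.03337 = 18600 N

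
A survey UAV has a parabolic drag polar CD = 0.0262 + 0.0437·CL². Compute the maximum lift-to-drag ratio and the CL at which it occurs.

For CD = CD0 + K·CL², (L/D)max occurs at CL* = √(CD0/K) and equals 1/(2√(K·CD0)).
(L/D)max = 1/(2√(0.0437 × 0.0262)) = 1/(2 × 0.03384) = 14.8
CL* = √(0.0262/0.0437) = 0.774

(L/D)max = 14.8, at CL = 0.774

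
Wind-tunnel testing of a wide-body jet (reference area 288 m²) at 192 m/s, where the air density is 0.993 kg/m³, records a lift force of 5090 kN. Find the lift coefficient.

CL = 0.966

From L = ½ρv²S·CL, rearranging gives CL = 2L/(ρv²S).
CL = 2 × 5.09×10^6 / (0.993 × 192² × 288) = 0.966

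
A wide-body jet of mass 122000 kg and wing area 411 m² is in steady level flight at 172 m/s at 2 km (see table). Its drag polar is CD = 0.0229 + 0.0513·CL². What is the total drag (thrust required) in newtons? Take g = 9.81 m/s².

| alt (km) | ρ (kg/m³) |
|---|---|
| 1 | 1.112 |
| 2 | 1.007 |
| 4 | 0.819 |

At 2 km, from the table: ρ = 1.007 kg/m³.
In steady level flight, lift balances weight: W = mg = 122000 × 9.81 = 1.1968×10^6 N.
q = ½ρv² = ½ × 1.007 × 172² = 14900 Pa.
CL = 2W/(ρv²S) = 2×1.1968×10^6/(1.007×172²×411) = 0.1955.
CD = 0.0229 + 0.0513 × 0.1955² = 0.02486.
D = q·S·CD = 14900 × 411 × 0.02486 = 1.522×10^5 N

D = 1.52×10^5 N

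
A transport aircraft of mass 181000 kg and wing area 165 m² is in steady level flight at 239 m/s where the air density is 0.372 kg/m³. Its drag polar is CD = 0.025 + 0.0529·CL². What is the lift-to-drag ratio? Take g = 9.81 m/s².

L/D = 12.8

In steady level flight, lift balances weight: W = mg = 181000 × 9.81 = 1.7756×10^6 N.
Dynamic pressure q = 0.5 × 0.372 × 239² = 10620 Pa.
CL = W/(q·S) = 1.7756×10^6 / (10620 × 165) = 1.013.
CD = 0.025 + 0.0529 × 1.013² = 0.07927.
L/D = CL/CD = 1.013 / 0.07927 = 12.8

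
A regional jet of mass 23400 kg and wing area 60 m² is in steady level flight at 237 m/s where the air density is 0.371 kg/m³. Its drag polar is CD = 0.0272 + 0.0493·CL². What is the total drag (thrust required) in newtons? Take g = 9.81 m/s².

D = 21200 N

Weight W = mg = 23400 × 9.81 = 2.2955×10^5 N; in level flight L = W.
q = ½ρv² = ½ × 0.371 × 237² = 10420 Pa.
CL = 2W/(ρv²S) = 2×2.2955×10^5/(0.371×237²×60) = 0.3672.
CD = 0.0272 + 0.0493 × 0.3672² = 0.03385.
D = q·S·CD = 10420 × 60 × 0.03385 = 21160 N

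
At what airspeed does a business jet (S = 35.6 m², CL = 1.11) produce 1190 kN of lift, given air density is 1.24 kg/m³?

L = ½ρv²S·CL ⇒ v = √(2L/(ρ·S·CL))
v = √(2 × 1.19×10^6 / (1.24 × 35.6 × 1.11)) = √48570 = 220 m/s

v = 220 m/s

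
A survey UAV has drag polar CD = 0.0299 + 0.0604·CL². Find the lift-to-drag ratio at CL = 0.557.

CD = 0.0299 + 0.0604 × 0.557² = 0.04864
L/D = CL/CD = 0.557 / 0.04864 = 11.5

L/D = 11.5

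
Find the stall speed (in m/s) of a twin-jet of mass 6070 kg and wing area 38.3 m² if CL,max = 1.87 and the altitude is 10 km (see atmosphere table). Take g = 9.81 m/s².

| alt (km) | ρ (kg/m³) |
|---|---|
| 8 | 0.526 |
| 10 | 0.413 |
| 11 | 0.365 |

V_stall = 63.5 m/s

At 10 km, from the table: ρ = 0.413 kg/m³.
At stall, lift equals weight: L = W = m·g = 6070 × 9.81 = 59550 N.
V_stall = √(2W/(ρ·S·CL,max)) = √(2 × 59550 / (0.413 × 38.3 × 1.87))
V_stall = √4026 = 63.5 m/s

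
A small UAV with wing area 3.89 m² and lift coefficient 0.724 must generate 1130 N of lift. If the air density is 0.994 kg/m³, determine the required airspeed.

v = 28.4 m/s

L = ½ρv²S·CL ⇒ v = √(2L/(ρ·S·CL))
v = √(2 × 1130 / (0.994 × 3.89 × 0.724)) = √807.3 = 28.4 m/s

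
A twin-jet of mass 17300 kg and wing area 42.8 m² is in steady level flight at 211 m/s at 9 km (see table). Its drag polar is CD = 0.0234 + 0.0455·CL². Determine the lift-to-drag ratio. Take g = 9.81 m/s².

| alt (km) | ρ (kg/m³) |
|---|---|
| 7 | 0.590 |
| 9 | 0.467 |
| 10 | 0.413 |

L/D = 12.7

At 9 km, from the table: ρ = 0.467 kg/m³.
In steady level flight, lift balances weight: W = mg = 17300 × 9.81 = 1.6971×10^5 N.
Dynamic pressure q = 0.5 × 0.467 × 211² = 10400 Pa.
CL = 2W/(ρv²S) = 2×1.6971×10^5/(0.467×211²×42.8) = 0.3814.
CD = 0.0234 + 0.0455 × 0.3814² = 0.03002.
L/D = CL/CD = 0.3814 / 0.03002 = 12.7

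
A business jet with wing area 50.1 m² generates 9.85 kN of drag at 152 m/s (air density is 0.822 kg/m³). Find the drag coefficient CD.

CD = 0.0207

From D = ½ρv²S·CD, rearranging gives CD = 2D/(ρv²S).
CD = 2 × 9850 / (0.822 × 152² × 50.1) = 0.0207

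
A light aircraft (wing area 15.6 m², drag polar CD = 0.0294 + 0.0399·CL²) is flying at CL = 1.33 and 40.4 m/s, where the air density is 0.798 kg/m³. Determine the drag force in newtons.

CD = 0.0294 + 0.0399 × 1.33² = 0.09998
D = ½ρv²S·CD = ½ × 0.798 × 40.4² × 15.6 × 0.09998 = 1020 N

D = 1020 N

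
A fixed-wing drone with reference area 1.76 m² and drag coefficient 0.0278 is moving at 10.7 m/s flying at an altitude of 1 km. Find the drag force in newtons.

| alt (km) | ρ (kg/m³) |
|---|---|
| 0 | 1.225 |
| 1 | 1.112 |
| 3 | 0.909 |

At 1 km, from the table: ρ = 1.112 kg/m³.
D = ½ρv²S·CD = ½ × 1.112 × 10.7² × 1.76 × 0.0278 = 3.11 N

D = 3.11 N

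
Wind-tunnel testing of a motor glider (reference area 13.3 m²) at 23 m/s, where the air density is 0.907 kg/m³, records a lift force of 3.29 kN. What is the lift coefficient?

From L = ½ρv²S·CL, rearranging gives CL = 2L/(ρv²S).
CL = 2 × 3290 / (0.907 × 23² × 13.3) = 1.03

CL = 1.03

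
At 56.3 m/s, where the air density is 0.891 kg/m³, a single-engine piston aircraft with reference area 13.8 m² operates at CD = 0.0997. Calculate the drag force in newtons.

D = 1940 N

D = ½ρv²S·CD = ½ × 0.891 × 56.3² × 13.8 × 0.0997 = 1940 N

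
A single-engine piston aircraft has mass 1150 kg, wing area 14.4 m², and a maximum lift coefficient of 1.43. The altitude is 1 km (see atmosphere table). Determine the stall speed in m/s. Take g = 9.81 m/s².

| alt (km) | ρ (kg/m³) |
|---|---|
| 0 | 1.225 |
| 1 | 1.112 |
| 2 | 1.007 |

V_stall = 31.4 m/s

At 1 km, from the table: ρ = 1.112 kg/m³.
Stall occurs when L = W at CL,max. W = mg = 1150 × 9.81 = 11280 N.
From L = ½ρV²S·CL,max = W: V_stall = √(2W/(ρSCL,max)) = √(2·11280/(1.112·14.4·1.43))
V_stall = √985.4 = 31.4 m/s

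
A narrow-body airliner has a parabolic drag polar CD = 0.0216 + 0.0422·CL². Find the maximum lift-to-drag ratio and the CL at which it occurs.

(L/D)max = 16.6, at CL = 0.715

For CD = CD0 + K·CL², (L/D)max occurs at CL* = √(CD0/K) and equals 1/(2√(K·CD0)).
(L/D)max = 1/(2√(0.0422 × 0.0216)) = 1/(2 × 0.03019) = 16.6
CL* = √(0.0216/0.0422) = 0.715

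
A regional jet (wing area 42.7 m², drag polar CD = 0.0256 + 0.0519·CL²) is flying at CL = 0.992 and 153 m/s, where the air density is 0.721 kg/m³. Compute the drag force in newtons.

D = 27600 N

CD = 0.0256 + 0.0519 × 0.992² = 0.07667
D = ½ρv²S·CD = ½ × 0.721 × 153² × 42.7 × 0.07667 = 27600 N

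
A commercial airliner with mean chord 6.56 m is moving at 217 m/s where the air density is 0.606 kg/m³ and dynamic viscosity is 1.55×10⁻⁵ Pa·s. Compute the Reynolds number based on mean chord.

Re = ρ·v·c/μ = 0.606 × 217 × 6.56 / (1.55×10⁻⁵) = 5.57×10^7

Re = 5.57×10^7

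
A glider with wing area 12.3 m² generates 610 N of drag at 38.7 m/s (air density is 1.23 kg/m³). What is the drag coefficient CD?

CD = 0.0538

From D = ½ρv²S·CD, rearranging gives CD = 2D/(ρv²S).
CD = 2 × 610 / (1.23 × 38.7² × 12.3) = 0.0538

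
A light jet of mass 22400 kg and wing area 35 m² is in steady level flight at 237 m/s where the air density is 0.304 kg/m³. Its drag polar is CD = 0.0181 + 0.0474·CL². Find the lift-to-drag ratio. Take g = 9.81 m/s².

L/D = 16.8

Level flight ⇒ L = W = m·g = 22400 × 9.81 = 2.1974×10^5 N.
Dynamic pressure q = 0.5 × 0.304 × 237² = 8538 Pa.
CL = W/(q·S) = 2.1974×10^5 / (8538 × 35) = 0.7354.
CD = 0.0181 + 0.0474 × 0.7354² = 0.04373.
L/D = CL/CD = 0.7354 / 0.04373 = 16.8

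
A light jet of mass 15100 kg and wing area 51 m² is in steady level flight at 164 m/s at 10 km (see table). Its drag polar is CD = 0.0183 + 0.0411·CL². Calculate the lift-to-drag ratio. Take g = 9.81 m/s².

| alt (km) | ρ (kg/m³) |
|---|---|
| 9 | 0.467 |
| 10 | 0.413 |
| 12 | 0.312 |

At 10 km, from the table: ρ = 0.413 kg/m³.
Level flight ⇒ L = W = m·g = 15100 × 9.81 = 1.4813×10^5 N.
Dynamic pressure q = 0.5 × 0.413 × 164² = 5554 Pa.
CL = W/(q·S) = 1.4813×10^5 / (5554 × 51) = 0.523.
CD = 0.0183 + 0.0411 × 0.523² = 0.02954.
L/D = CL/CD = 0.523 / 0.02954 = 17.7

L/D = 17.7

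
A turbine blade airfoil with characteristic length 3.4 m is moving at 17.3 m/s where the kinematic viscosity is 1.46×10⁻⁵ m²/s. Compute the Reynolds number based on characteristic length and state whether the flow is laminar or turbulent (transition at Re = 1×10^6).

Re = v·c/ν = 17.3 × 3.4 / (1.46×10⁻⁵) = 4.03×10^6
Since 4.03×10^6 > 1×10^6, the flow is turbulent.

Re = 4.03×10^6 (turbulent)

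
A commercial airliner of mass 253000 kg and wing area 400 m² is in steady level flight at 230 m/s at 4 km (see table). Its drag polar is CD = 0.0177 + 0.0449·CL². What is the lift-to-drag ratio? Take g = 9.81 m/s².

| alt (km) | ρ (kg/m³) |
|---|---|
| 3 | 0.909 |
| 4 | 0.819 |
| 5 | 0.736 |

L/D = 13.4

At 4 km, from the table: ρ = 0.819 kg/m³.
Weight W = mg = 253000 × 9.81 = 2.4819×10^6 N; in level flight L = W.
q = ½ρv² = ½ × 0.819 × 230² = 21660 Pa.
Required CL = L/(qS) = 2.4819×10^6/(21660·400) = 0.2864.
CD = 0.0177 + 0.0449 × 0.2864² = 0.02138.
L/D = CL/CD = 0.2864 / 0.02138 = 13.4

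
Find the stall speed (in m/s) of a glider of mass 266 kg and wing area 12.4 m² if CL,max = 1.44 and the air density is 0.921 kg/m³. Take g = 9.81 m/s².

V_stall = 17.8 m/s

Weight W = mg = 266 × 9.81 = 2609 N.
From L = ½ρV²S·CL,max = W: V_stall = √(2W/(ρSCL,max)) = √(2·2609/(0.921·12.4·1.44))
V_stall = √317.3 = 17.8 m/s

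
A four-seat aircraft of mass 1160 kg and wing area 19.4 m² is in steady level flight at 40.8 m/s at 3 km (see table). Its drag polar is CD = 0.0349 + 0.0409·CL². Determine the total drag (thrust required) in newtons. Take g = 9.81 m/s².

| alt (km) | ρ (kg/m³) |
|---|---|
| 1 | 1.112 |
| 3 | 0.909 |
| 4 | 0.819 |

At 3 km, from the table: ρ = 0.909 kg/m³.
Weight W = mg = 1160 × 9.81 = 11380 N; in level flight L = W.
Dynamic pressure q = 0.5 × 0.909 × 40.8² = 756.6 Pa.
Required CL = L/(qS) = 11380/(756.6·19.4) = 0.7753.
CD = 0.0349 + 0.0409 × 0.7753² = 0.05948.
D = q·S·CD = 756.6 × 19.4 × 0.05948 = 873.1 N

D = 873 N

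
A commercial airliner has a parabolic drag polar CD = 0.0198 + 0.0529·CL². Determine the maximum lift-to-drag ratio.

For CD = CD0 + K·CL², (L/D)max occurs at CL* = √(CD0/K) and equals 1/(2√(K·CD0)).
(L/D)max = 1/(2√(0.0529 × 0.0198)) = 1/(2 × 0.03236) = 15.4

(L/D)max = 15.4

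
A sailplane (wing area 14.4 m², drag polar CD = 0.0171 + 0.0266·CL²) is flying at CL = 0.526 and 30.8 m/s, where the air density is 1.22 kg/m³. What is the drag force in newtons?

D = 204 N

CD = 0.0171 + 0.0266 × 0.526² = 0.02446
D = ½ρv²S·CD = ½ × 1.22 × 30.8² × 14.4 × 0.02446 = 204 N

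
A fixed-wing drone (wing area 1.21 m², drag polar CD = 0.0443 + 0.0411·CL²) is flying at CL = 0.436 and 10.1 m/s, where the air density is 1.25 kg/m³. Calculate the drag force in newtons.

D = 4.02 N

CD = 0.0443 + 0.0411 × 0.436² = 0.05211
D = ½ρv²S·CD = ½ × 1.25 × 10.1² × 1.21 × 0.05211 = 4.02 N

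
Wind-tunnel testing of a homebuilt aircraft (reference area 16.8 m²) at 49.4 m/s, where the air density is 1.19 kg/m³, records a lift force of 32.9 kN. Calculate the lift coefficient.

From L = ½ρv²S·CL, rearranging gives CL = 2L/(ρv²S).
CL = 2 × 32900 / (1.19 × 49.4² × 16.8) = 1.35

CL = 1.35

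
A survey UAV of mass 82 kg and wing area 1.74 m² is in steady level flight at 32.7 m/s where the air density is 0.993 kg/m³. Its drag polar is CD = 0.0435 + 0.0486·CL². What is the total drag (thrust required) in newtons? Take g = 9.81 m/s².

In steady level flight, lift balances weight: W = mg = 82 × 9.81 = 804.42 N.
q = ½ρv² = ½ × 0.993 × 32.7² = 530.9 Pa.
CL = 2W/(ρv²S) = 2×804.42/(0.993×32.7²×1.74) = 0.8708.
CD = 0.0435 + 0.0486 × 0.8708² = 0.08035.
D = q·S·CD = 530.9 × 1.74 × 0.08035 = 74.23 N

D = 74.2 N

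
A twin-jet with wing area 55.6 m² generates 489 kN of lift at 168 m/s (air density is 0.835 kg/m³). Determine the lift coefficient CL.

CL = 0.746

From L = ½ρv²S·CL, rearranging gives CL = 2L/(ρv²S).
CL = 2 × 4.89×10^5 / (0.835 × 168² × 55.6) = 0.746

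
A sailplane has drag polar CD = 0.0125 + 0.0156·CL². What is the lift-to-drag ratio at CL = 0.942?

L/D = 35.8

CD = 0.0125 + 0.0156 × 0.942² = 0.02634
L/D = CL/CD = 0.942 / 0.02634 = 35.8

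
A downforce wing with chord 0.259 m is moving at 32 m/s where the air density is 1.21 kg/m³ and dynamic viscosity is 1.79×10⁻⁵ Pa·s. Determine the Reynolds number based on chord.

Re = 5.6×10^5

Re = ρ·v·c/μ = 1.21 × 32 × 0.259 / (1.79×10⁻⁵) = 5.6×10^5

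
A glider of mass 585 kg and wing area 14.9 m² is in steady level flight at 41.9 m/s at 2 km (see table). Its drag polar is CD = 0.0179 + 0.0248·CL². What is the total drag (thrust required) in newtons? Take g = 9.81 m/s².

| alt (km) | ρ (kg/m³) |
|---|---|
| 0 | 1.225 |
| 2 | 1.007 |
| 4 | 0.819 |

D = 298 N

At 2 km, from the table: ρ = 1.007 kg/m³.
Level flight ⇒ L = W = m·g = 585 × 9.81 = 5738.9 N.
Dynamic pressure q = 0.5 × 1.007 × 41.9² = 883.9 Pa.
CL = 2W/(ρv²S) = 2×5738.9/(1.007×41.9²×14.9) = 0.4357.
CD = 0.0179 + 0.0248 × 0.4357² = 0.02261.
D = q·S·CD = 883.9 × 14.9 × 0.02261 = 297.8 N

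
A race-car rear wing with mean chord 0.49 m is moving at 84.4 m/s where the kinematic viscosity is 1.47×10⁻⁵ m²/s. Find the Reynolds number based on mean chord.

Re = 2.81×10^6

Re = v·c/ν = 84.4 × 0.49 / (1.47×10⁻⁵) = 2.81×10^6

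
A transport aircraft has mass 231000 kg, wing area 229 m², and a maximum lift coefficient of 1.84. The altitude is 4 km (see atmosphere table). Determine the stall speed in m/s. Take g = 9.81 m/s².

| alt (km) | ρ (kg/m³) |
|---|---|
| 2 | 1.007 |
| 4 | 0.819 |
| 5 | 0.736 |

V_stall = 115 m/s

At 4 km, from the table: ρ = 0.819 kg/m³.
Weight W = mg = 231000 × 9.81 = 2.266×10^6 N.
From L = ½ρV²S·CL,max = W: V_stall = √(2W/(ρSCL,max)) = √(2·2.266×10^6/(0.819·229·1.84))
V_stall = √13130 = 115 m/s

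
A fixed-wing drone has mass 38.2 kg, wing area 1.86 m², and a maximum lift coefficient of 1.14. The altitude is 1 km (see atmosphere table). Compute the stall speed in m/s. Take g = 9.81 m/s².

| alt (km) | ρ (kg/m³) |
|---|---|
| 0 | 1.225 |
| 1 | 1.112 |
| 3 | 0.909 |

At 1 km, from the table: ρ = 1.112 kg/m³.
At stall, lift equals weight: L = W = m·g = 38.2 × 9.81 = 374.7 N.
V_stall = √(2W/(ρ·S·CL,max)) = √(2 × 374.7 / (1.112 × 1.86 × 1.14))
V_stall = √317.9 = 17.8 m/s

V_stall = 17.8 m/s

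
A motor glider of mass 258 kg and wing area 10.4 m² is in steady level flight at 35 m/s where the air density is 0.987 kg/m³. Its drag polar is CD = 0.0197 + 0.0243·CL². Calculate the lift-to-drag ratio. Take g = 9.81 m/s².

L/D = 17

Level flight ⇒ L = W = m·g = 258 × 9.81 = 2531 N.
q = ½ρv² = ½ × 0.987 × 35² = 604.5 Pa.
CL = 2W/(ρv²S) = 2×2531/(0.987×35²×10.4) = 0.4026.
CD = 0.0197 + 0.0243 × 0.4026² = 0.02364.
L/D = CL/CD = 0.4026 / 0.02364 = 17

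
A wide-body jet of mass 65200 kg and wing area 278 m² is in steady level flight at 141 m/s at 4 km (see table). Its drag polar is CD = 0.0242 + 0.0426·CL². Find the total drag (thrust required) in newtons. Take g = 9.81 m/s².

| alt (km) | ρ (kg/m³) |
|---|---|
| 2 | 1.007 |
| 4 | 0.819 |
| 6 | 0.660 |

At 4 km, from the table: ρ = 0.819 kg/m³.
Level flight ⇒ L = W = m·g = 65200 × 9.81 = 6.3961×10^5 N.
q = ½ρv² = ½ × 0.819 × 141² = 8141 Pa.
Required CL = L/(qS) = 6.3961×10^5/(8141·278) = 0.2826.
CD = 0.0242 + 0.0426 × 0.2826² = 0.0276.
D = q·S·CD = 8141 × 278 × 0.0276 = 62470 N

D = 62500 N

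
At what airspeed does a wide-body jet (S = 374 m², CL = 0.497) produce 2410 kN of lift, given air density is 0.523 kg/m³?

v = 223 m/s

L = ½ρv²S·CL ⇒ v = √(2L/(ρ·S·CL))
v = √(2 × 2.41×10^6 / (0.523 × 374 × 0.497)) = √49580 = 223 m/s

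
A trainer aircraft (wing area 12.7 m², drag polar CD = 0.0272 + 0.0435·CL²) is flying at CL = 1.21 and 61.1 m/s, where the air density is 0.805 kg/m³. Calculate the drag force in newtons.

D = 1730 N

CD = 0.0272 + 0.0435 × 1.21² = 0.09089
D = ½ρv²S·CD = ½ × 0.805 × 61.1² × 12.7 × 0.09089 = 1730 N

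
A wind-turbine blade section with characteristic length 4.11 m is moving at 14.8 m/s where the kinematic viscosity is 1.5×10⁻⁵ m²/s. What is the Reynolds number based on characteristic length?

Re = v·c/ν = 14.8 × 4.11 / (1.5×10⁻⁵) = 4.06×10^6

Re = 4.06×10^6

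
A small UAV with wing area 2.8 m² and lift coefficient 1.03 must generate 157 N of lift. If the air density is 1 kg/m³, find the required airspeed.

v = 10.4 m/s

L = ½ρv²S·CL ⇒ v = √(2L/(ρ·S·CL))
v = √(2 × 157 / (1 × 2.8 × 1.03)) = √108.9 = 10.4 m/s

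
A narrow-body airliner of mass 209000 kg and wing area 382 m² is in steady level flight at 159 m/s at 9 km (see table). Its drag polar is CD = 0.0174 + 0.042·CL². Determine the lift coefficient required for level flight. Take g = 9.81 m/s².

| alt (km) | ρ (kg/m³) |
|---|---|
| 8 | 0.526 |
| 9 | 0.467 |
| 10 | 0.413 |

CL = 0.909

At 9 km, from the table: ρ = 0.467 kg/m³.
In steady level flight, lift balances weight: W = mg = 209000 × 9.81 = 2.0503×10^6 N.
Dynamic pressure q = 0.5 × 0.467 × 159² = 5903 Pa.
Required CL = L/(qS) = 2.0503×10^6/(5903·382) = 0.9092.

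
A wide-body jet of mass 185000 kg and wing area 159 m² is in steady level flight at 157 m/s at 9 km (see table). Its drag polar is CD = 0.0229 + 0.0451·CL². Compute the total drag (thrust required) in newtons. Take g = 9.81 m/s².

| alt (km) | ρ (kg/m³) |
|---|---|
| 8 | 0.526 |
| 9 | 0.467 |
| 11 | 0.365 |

D = 1.83×10^5 N

At 9 km, from the table: ρ = 0.467 kg/m³.
Level flight ⇒ L = W = m·g = 185000 × 9.81 = 1.8148×10^6 N.
q = ½ρv² = ½ × 0.467 × 157² = 5756 Pa.
Required CL = L/(qS) = 1.8148×10^6/(5756·159) = 1.983.
CD = 0.0229 + 0.0451 × 1.983² = 0.2003.
D = q·S·CD = 5756 × 159 × 0.2003 = 1.833×10^5 N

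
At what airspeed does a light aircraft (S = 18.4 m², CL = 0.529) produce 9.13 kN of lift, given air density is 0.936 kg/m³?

L = ½ρv²S·CL ⇒ v = √(2L/(ρ·S·CL))
v = √(2 × 9130 / (0.936 × 18.4 × 0.529)) = √2004 = 44.8 m/s

v = 44.8 m/s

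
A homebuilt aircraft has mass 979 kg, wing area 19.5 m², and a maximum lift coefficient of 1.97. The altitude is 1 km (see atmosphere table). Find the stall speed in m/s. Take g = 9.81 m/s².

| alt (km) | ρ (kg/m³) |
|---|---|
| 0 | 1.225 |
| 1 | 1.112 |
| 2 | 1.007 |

At 1 km, from the table: ρ = 1.112 kg/m³.
Weight W = mg = 979 × 9.81 = 9604 N.
V_stall = √(2W/(ρ·S·CL,max)) = √(2 × 9604 / (1.112 × 19.5 × 1.97))
V_stall = √449.7 = 21.2 m/s

V_stall = 21.2 m/s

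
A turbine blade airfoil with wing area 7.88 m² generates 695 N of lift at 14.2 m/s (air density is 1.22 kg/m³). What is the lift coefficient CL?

CL = 0.717

From L = ½ρv²S·CL, rearranging gives CL = 2L/(ρv²S).
CL = 2 × 695 / (1.22 × 14.2² × 7.88) = 0.717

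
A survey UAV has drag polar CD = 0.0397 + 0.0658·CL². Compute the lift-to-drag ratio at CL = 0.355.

CD = 0.0397 + 0.0658 × 0.355² = 0.04799
L/D = CL/CD = 0.355 / 0.04799 = 7.4

L/D = 7.4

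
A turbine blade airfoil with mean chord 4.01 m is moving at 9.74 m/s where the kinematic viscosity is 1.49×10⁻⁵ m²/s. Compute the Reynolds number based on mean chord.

Re = v·c/ν = 9.74 × 4.01 / (1.49×10⁻⁵) = 2.62×10^6

Re = 2.62×10^6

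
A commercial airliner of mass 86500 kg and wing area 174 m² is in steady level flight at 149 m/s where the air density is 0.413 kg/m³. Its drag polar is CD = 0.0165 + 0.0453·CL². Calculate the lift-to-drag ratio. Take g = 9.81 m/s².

Level flight ⇒ L = W = m·g = 86500 × 9.81 = 8.4856×10^5 N.
q = ½ρv² = ½ × 0.413 × 149² = 4585 Pa.
CL = W/(q·S) = 8.4856×10^5 / (4585 × 174) = 1.064.
CD = 0.0165 + 0.0453 × 1.064² = 0.06776.
L/D = CL/CD = 1.064 / 0.06776 = 15.7

L/D = 15.7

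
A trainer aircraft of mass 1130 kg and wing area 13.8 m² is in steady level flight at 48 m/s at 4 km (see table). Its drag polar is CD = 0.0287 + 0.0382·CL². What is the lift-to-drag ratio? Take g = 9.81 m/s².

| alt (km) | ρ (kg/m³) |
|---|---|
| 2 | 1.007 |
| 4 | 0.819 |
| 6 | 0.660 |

L/D = 15.1

At 4 km, from the table: ρ = 0.819 kg/m³.
Weight W = mg = 1130 × 9.81 = 11085 N; in level flight L = W.
Dynamic pressure q = 0.5 × 0.819 × 48² = 943.5 Pa.
Required CL = L/(qS) = 11085/(943.5·13.8) = 0.8514.
CD = 0.0287 + 0.0382 × 0.8514² = 0.05639.
L/D = CL/CD = 0.8514 / 0.05639 = 15.1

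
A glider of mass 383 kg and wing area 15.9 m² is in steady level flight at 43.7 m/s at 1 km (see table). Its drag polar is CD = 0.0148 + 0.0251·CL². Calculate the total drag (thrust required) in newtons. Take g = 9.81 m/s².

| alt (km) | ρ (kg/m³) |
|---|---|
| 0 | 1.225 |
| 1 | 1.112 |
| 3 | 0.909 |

At 1 km, from the table: ρ = 1.112 kg/m³.
In steady level flight, lift balances weight: W = mg = 383 × 9.81 = 3757.2 N.
q = ½ρv² = ½ × 1.112 × 43.7² = 1062 Pa.
CL = W/(q·S) = 3757.2 / (1062 × 15.9) = 0.2226.
CD = 0.0148 + 0.0251 × 0.2226² = 0.01604.
D = q·S·CD = 1062 × 15.9 × 0.01604 = 270.8 N

D = 271 N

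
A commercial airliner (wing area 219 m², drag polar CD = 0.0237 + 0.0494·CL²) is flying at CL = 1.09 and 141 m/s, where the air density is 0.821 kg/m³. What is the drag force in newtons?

D = 1.47×10^5 N

CD = 0.0237 + 0.0494 × 1.09² = 0.08239
D = ½ρv²S·CD = ½ × 0.821 × 141² × 219 × 0.08239 = 1.47×10^5 N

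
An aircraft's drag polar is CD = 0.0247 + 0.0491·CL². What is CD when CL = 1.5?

CD = 0.0247 + 0.0491 × 1.5² = 0.0247 + 0.1105 = 0.135

CD = 0.135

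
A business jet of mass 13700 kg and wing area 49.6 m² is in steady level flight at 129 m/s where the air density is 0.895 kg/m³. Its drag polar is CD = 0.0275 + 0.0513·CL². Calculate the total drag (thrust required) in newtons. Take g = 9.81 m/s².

D = 12700 N

Level flight ⇒ L = W = m·g = 13700 × 9.81 = 1.344×10^5 N.
q = ½ρv² = ½ × 0.895 × 129² = 7447 Pa.
Required CL = L/(qS) = 1.344×10^5/(7447·49.6) = 0.3639.
CD = 0.0275 + 0.0513 × 0.3639² = 0.03429.
D = q·S·CD = 7447 × 49.6 × 0.03429 = 12670 N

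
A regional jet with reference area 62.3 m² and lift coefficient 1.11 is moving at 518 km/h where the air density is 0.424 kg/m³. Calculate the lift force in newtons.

L = 3.04×10^5 N

Convert speed: v = 518 km/h ÷ 3.6 = 143.9 m/s.
Dynamic pressure q = ½ρv² = ½ × 0.424 × 143.9² = 4389 Pa.
L = q·S·CL = 4389 × 62.3 × 1.11 = 3.04×10^5 N ≈ 304 kN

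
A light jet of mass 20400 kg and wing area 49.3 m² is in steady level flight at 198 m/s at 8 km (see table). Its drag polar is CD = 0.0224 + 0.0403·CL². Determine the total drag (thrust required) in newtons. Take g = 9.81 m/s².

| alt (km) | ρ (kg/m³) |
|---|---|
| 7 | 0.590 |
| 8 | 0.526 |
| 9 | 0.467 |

D = 14600 N

At 8 km, from the table: ρ = 0.526 kg/m³.
Level flight ⇒ L = W = m·g = 20400 × 9.81 = 2.0012×10^5 N.
Dynamic pressure q = 0.5 × 0.526 × 198² = 10310 Pa.
Required CL = L/(qS) = 2.0012×10^5/(10310·49.3) = 0.3937.
CD = 0.0224 + 0.0403 × 0.3937² = 0.02865.
D = q·S·CD = 10310 × 49.3 × 0.02865 = 14560 N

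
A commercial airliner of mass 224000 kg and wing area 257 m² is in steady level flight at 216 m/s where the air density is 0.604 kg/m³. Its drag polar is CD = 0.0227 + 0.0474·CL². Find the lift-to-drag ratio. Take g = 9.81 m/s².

Weight W = mg = 224000 × 9.81 = 2.1974×10^6 N; in level flight L = W.
Dynamic pressure q = 0.5 × 0.604 × 216² = 14090 Pa.
CL = W/(q·S) = 2.1974×10^6 / (14090 × 257) = 0.6068.
CD = 0.0227 + 0.0474 × 0.6068² = 0.04015.
L/D = CL/CD = 0.6068 / 0.04015 = 15.1

L/D = 15.1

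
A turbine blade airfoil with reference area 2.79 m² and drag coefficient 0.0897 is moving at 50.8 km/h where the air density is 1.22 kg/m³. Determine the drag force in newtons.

D = 30.4 N

Convert speed: v = 50.8 km/h ÷ 3.6 = 14.11 m/s.
D = ½ρv²S·CD = ½ × 1.22 × 14.11² × 2.79 × 0.0897 = 30.4 N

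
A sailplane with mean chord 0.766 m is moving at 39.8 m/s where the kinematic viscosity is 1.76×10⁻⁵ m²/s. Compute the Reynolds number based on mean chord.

Re = v·c/ν = 39.8 × 0.766 / (1.76×10⁻⁵) = 1.73×10^6

Re = 1.73×10^6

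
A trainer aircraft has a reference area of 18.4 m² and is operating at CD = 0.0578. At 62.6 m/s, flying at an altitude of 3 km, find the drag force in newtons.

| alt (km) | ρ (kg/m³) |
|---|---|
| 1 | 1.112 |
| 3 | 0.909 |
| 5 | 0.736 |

D = 1890 N

At 3 km, from the table: ρ = 0.909 kg/m³.
Dynamic pressure q = ½ρv² = ½ × 0.909 × 62.6² = 1781 Pa.
D = q·S·CD = 1781 × 18.4 × 0.0578 = 1890 N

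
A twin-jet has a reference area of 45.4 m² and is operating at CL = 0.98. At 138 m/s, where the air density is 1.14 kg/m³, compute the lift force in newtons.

Dynamic pressure q = ½ρv² = ½ × 1.14 × 138² = 10860 Pa.
L = q·S·CL = 10860 × 45.4 × 0.98 = 4.83×10^5 N ≈ 483 kN

L = 4.83×10^5 N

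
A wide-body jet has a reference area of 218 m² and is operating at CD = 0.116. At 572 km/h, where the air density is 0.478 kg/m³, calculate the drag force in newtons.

D = 1.53×10^5 N

Convert speed: v = 572 km/h ÷ 3.6 = 158.9 m/s.
Dynamic pressure q = ½ρv² = ½ × 0.478 × 158.9² = 6034 Pa.
D = q·S·CD = 6034 × 218 × 0.116 = 1.53×10^5 N ≈ 153 kN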